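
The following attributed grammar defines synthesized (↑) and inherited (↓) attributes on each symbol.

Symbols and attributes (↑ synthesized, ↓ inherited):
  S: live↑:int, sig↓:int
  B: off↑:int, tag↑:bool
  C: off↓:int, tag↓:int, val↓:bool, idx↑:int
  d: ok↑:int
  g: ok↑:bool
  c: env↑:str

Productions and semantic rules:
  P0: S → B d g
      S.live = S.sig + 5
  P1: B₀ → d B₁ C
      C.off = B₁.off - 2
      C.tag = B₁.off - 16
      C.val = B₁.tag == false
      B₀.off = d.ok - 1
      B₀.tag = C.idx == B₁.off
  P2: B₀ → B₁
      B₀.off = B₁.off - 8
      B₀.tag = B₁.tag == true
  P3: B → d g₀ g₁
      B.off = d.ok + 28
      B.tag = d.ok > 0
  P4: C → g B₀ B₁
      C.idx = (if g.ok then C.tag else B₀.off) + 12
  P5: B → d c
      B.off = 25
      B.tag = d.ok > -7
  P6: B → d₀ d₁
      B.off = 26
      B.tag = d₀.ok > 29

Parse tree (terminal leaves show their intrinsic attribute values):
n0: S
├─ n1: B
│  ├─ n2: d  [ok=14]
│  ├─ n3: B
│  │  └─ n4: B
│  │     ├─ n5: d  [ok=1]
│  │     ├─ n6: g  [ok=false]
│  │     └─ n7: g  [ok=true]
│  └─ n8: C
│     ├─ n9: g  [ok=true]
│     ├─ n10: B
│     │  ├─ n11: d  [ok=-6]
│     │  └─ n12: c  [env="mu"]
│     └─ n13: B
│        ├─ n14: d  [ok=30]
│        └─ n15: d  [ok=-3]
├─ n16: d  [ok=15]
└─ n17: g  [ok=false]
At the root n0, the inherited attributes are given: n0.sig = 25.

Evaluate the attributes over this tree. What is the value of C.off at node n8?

1. n0.sig = 25  [given at root]
2. n2.ok = 14  [terminal]
3. n5.ok = 1  [terminal]
4. n6.ok = false  [terminal]
5. n7.ok = true  [terminal]
6. n4.off = 29  [d.ok + 28]
7. n4.tag = true  [d.ok > 0]
8. n3.off = 21  [B₁.off - 8]
9. n3.tag = true  [B₁.tag == true]
10. n8.off = 19  [B₁.off - 2]
11. n8.tag = 5  [B₁.off - 16]
12. n8.val = false  [B₁.tag == false]
13. n9.ok = true  [terminal]
14. n11.ok = -6  [terminal]
15. n12.env = "mu"  [terminal]
16. n10.off = 25  [25]
17. n10.tag = true  [d.ok > -7]
18. n14.ok = 30  [terminal]
19. n15.ok = -3  [terminal]
20. n13.off = 26  [26]
21. n13.tag = true  [d₀.ok > 29]
22. n8.idx = 17  [(if g.ok then C.tag else B₀.off) + 12]
23. n1.off = 13  [d.ok - 1]
24. n1.tag = false  [C.idx == B₁.off]
25. n16.ok = 15  [terminal]
26. n17.ok = false  [terminal]
27. n0.live = 30  [S.sig + 5]

19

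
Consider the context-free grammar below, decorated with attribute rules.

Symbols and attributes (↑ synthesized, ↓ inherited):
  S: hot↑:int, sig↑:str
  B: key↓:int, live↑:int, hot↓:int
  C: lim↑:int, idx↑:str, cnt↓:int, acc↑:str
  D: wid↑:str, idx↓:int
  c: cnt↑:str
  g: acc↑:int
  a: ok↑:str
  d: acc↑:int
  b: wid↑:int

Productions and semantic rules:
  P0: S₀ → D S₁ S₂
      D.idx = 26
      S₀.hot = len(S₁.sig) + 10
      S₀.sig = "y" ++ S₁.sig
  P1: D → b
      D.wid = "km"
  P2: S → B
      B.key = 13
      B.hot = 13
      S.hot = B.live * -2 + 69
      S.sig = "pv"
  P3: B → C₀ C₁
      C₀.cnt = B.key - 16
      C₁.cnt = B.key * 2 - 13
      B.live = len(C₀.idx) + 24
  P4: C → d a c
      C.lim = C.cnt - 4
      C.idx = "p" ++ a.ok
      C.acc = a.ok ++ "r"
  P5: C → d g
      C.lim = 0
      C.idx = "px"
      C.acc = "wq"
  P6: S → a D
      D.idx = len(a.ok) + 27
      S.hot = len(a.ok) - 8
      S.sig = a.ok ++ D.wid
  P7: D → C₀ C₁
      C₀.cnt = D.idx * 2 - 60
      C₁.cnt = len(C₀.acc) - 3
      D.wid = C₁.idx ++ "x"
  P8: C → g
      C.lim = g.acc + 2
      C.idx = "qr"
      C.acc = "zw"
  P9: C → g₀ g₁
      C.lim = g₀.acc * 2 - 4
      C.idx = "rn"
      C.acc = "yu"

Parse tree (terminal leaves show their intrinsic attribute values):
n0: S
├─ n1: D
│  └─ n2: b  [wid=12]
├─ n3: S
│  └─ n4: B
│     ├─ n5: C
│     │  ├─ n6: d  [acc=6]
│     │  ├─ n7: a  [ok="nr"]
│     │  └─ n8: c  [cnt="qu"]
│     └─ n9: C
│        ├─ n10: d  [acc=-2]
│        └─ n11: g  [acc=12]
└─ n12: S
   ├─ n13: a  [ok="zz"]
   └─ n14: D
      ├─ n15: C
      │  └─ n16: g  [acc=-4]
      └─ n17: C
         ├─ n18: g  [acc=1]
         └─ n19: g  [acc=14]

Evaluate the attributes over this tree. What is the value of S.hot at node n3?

1. n1.idx = 26  [26]
2. n2.wid = 12  [terminal]
3. n1.wid = "km"  ["km"]
4. n4.key = 13  [13]
5. n4.hot = 13  [13]
6. n5.cnt = -3  [B.key - 16]
7. n6.acc = 6  [terminal]
8. n7.ok = "nr"  [terminal]
9. n8.cnt = "qu"  [terminal]
10. n5.lim = -7  [C.cnt - 4]
11. n5.idx = "pnr"  ["p" ++ a.ok]
12. n5.acc = "nrr"  [a.ok ++ "r"]
13. n9.cnt = 13  [B.key * 2 - 13]
14. n10.acc = -2  [terminal]
15. n11.acc = 12  [terminal]
16. n9.lim = 0  [0]
17. n9.idx = "px"  ["px"]
18. n9.acc = "wq"  ["wq"]
19. n4.live = 27  [len(C₀.idx) + 24]
20. n3.hot = 15  [B.live * -2 + 69]
21. n3.sig = "pv"  ["pv"]
22. n13.ok = "zz"  [terminal]
23. n14.idx = 29  [len(a.ok) + 27]
24. n15.cnt = -2  [D.idx * 2 - 60]
25. n16.acc = -4  [terminal]
26. n15.lim = -2  [g.acc + 2]
27. n15.idx = "qr"  ["qr"]
28. n15.acc = "zw"  ["zw"]
29. n17.cnt = -1  [len(C₀.acc) - 3]
30. n18.acc = 1  [terminal]
31. n19.acc = 14  [terminal]
32. n17.lim = -2  [g₀.acc * 2 - 4]
33. n17.idx = "rn"  ["rn"]
34. n17.acc = "yu"  ["yu"]
35. n14.wid = "rnx"  [C₁.idx ++ "x"]
36. n12.hot = -6  [len(a.ok) - 8]
37. n12.sig = "zzrnx"  [a.ok ++ D.wid]
38. n0.hot = 12  [len(S₁.sig) + 10]
39. n0.sig = "ypv"  ["y" ++ S₁.sig]

15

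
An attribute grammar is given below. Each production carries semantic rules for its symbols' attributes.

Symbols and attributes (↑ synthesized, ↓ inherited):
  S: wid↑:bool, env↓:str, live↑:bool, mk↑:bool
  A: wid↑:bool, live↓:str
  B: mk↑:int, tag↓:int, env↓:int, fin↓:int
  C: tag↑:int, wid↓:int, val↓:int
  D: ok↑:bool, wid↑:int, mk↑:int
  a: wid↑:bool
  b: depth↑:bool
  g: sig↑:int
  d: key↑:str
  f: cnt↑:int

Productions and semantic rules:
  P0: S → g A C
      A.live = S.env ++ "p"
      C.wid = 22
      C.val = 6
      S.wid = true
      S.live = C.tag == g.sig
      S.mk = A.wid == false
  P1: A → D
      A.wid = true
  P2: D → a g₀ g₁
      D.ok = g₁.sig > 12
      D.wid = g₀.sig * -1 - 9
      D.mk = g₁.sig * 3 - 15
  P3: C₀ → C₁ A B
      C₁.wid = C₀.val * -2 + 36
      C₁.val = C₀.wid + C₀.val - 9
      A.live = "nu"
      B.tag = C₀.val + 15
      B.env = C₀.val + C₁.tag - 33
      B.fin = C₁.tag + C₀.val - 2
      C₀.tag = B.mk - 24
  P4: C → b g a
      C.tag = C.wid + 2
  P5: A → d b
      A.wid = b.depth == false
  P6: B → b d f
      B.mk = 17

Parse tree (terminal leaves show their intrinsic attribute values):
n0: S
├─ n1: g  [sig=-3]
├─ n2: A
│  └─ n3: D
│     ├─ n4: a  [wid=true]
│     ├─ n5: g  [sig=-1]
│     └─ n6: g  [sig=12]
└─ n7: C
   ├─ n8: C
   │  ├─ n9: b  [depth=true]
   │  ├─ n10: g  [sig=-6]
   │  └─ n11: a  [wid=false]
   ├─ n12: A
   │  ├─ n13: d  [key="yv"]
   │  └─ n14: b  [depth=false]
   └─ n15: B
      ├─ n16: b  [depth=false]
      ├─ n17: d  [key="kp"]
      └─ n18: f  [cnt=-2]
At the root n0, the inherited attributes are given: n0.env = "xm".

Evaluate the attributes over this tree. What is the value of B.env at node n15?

1. n0.env = "xm"  [given at root]
2. n1.sig = -3  [terminal]
3. n2.live = "xmp"  [S.env ++ "p"]
4. n4.wid = true  [terminal]
5. n5.sig = -1  [terminal]
6. n6.sig = 12  [terminal]
7. n3.ok = false  [g₁.sig > 12]
8. n3.wid = -8  [g₀.sig * -1 - 9]
9. n3.mk = 21  [g₁.sig * 3 - 15]
10. n2.wid = true  [true]
11. n7.wid = 22  [22]
12. n7.val = 6  [6]
13. n8.wid = 24  [C₀.val * -2 + 36]
14. n8.val = 19  [C₀.wid + C₀.val - 9]
15. n9.depth = true  [terminal]
16. n10.sig = -6  [terminal]
17. n11.wid = false  [terminal]
18. n8.tag = 26  [C.wid + 2]
19. n12.live = "nu"  ["nu"]
20. n13.key = "yv"  [terminal]
21. n14.depth = false  [terminal]
22. n12.wid = true  [b.depth == false]
23. n15.tag = 21  [C₀.val + 15]
24. n15.env = -1  [C₀.val + C₁.tag - 33]
25. n15.fin = 30  [C₁.tag + C₀.val - 2]
26. n16.depth = false  [terminal]
27. n17.key = "kp"  [terminal]
28. n18.cnt = -2  [terminal]
29. n15.mk = 17  [17]
30. n7.tag = -7  [B.mk - 24]
31. n0.wid = true  [true]
32. n0.live = false  [C.tag == g.sig]
33. n0.mk = false  [A.wid == false]

-1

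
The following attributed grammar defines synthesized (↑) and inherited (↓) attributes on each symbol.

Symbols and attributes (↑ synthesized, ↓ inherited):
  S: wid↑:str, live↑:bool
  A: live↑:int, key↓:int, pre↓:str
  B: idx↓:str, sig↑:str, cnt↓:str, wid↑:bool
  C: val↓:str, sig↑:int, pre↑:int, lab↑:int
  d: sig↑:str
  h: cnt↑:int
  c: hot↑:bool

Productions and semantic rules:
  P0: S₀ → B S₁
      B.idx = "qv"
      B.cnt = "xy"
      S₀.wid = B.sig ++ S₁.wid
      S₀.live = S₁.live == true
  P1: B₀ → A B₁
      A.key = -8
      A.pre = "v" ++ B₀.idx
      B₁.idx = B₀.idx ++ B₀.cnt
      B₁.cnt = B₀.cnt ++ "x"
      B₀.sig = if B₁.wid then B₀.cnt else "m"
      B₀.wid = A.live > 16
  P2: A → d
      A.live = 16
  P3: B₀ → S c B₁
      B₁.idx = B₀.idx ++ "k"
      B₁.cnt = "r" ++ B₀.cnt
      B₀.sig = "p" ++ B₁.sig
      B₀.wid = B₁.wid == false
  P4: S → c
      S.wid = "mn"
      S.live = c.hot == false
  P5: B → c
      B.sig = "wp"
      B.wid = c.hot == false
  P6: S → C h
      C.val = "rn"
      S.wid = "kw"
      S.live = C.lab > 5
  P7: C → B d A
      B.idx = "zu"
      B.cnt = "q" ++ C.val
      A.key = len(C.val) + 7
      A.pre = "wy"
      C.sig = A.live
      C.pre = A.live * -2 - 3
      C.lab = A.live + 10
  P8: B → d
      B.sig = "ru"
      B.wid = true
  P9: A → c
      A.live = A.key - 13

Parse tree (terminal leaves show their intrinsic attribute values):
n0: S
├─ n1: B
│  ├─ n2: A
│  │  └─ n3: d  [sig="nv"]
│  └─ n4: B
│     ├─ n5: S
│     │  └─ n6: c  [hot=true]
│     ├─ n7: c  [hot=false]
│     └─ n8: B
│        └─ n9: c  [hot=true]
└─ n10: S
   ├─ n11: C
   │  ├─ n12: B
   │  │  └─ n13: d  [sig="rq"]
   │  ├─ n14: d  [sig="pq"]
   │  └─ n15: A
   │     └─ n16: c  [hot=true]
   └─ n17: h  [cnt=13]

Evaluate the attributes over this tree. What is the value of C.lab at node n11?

1. n1.idx = "qv"  ["qv"]
2. n1.cnt = "xy"  ["xy"]
3. n2.key = -8  [-8]
4. n2.pre = "vqv"  ["v" ++ B₀.idx]
5. n3.sig = "nv"  [terminal]
6. n2.live = 16  [16]
7. n4.idx = "qvxy"  [B₀.idx ++ B₀.cnt]
8. n4.cnt = "xyx"  [B₀.cnt ++ "x"]
9. n6.hot = true  [terminal]
10. n5.wid = "mn"  ["mn"]
11. n5.live = false  [c.hot == false]
12. n7.hot = false  [terminal]
13. n8.idx = "qvxyk"  [B₀.idx ++ "k"]
14. n8.cnt = "rxyx"  ["r" ++ B₀.cnt]
15. n9.hot = true  [terminal]
16. n8.sig = "wp"  ["wp"]
17. n8.wid = false  [c.hot == false]
18. n4.sig = "pwp"  ["p" ++ B₁.sig]
19. n4.wid = true  [B₁.wid == false]
20. n1.sig = "xy"  [if B₁.wid then B₀.cnt else "m"]
21. n1.wid = false  [A.live > 16]
22. n11.val = "rn"  ["rn"]
23. n12.idx = "zu"  ["zu"]
24. n12.cnt = "qrn"  ["q" ++ C.val]
25. n13.sig = "rq"  [terminal]
26. n12.sig = "ru"  ["ru"]
27. n12.wid = true  [true]
28. n14.sig = "pq"  [terminal]
29. n15.key = 9  [len(C.val) + 7]
30. n15.pre = "wy"  ["wy"]
31. n16.hot = true  [terminal]
32. n15.live = -4  [A.key - 13]
33. n11.sig = -4  [A.live]
34. n11.pre = 5  [A.live * -2 - 3]
35. n11.lab = 6  [A.live + 10]
36. n17.cnt = 13  [terminal]
37. n10.wid = "kw"  ["kw"]
38. n10.live = true  [C.lab > 5]
39. n0.wid = "xykw"  [B.sig ++ S₁.wid]
40. n0.live = true  [S₁.live == true]

6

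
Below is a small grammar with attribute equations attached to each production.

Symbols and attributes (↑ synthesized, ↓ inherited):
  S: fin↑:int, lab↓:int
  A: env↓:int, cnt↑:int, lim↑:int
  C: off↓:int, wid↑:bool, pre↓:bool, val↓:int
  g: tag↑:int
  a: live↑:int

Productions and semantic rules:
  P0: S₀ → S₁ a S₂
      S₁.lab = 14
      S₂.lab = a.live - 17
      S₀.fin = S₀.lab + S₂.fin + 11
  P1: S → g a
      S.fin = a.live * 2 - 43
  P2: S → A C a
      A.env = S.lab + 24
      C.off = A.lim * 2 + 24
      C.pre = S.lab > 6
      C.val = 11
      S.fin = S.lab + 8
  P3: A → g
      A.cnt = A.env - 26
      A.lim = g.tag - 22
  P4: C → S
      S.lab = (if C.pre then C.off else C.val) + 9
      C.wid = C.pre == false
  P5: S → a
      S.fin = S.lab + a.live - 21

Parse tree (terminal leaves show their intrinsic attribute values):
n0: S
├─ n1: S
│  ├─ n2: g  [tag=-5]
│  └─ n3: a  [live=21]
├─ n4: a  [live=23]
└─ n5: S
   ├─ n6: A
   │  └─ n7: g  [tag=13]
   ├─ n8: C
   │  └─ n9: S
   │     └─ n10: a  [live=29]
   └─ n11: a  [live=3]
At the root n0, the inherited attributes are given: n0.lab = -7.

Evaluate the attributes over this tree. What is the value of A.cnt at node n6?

4

1. n0.lab = -7  [given at root]
2. n1.lab = 14  [14]
3. n2.tag = -5  [terminal]
4. n3.live = 21  [terminal]
5. n1.fin = -1  [a.live * 2 - 43]
6. n4.live = 23  [terminal]
7. n5.lab = 6  [a.live - 17]
8. n6.env = 30  [S.lab + 24]
9. n7.tag = 13  [terminal]
10. n6.cnt = 4  [A.env - 26]
11. n6.lim = -9  [g.tag - 22]
12. n8.off = 6  [A.lim * 2 + 24]
13. n8.pre = false  [S.lab > 6]
14. n8.val = 11  [11]
15. n9.lab = 20  [(if C.pre then C.off else C.val) + 9]
16. n10.live = 29  [terminal]
17. n9.fin = 28  [S.lab + a.live - 21]
18. n8.wid = true  [C.pre == false]
19. n11.live = 3  [terminal]
20. n5.fin = 14  [S.lab + 8]
21. n0.fin = 18  [S₀.lab + S₂.fin + 11]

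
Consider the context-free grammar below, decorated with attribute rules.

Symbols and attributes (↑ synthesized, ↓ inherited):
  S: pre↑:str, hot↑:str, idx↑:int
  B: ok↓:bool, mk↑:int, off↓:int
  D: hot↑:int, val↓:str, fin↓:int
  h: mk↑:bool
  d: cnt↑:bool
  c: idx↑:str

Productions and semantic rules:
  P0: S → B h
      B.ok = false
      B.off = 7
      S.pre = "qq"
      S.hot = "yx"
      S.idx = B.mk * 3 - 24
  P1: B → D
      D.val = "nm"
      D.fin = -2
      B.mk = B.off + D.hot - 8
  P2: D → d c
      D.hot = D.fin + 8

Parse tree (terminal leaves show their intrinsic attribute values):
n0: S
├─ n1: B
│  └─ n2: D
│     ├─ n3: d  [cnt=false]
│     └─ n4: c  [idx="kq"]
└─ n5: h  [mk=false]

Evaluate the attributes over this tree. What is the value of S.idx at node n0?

-9

1. n1.ok = false  [false]
2. n1.off = 7  [7]
3. n2.val = "nm"  ["nm"]
4. n2.fin = -2  [-2]
5. n3.cnt = false  [terminal]
6. n4.idx = "kq"  [terminal]
7. n2.hot = 6  [D.fin + 8]
8. n1.mk = 5  [B.off + D.hot - 8]
9. n5.mk = false  [terminal]
10. n0.pre = "qq"  ["qq"]
11. n0.hot = "yx"  ["yx"]
12. n0.idx = -9  [B.mk * 3 - 24]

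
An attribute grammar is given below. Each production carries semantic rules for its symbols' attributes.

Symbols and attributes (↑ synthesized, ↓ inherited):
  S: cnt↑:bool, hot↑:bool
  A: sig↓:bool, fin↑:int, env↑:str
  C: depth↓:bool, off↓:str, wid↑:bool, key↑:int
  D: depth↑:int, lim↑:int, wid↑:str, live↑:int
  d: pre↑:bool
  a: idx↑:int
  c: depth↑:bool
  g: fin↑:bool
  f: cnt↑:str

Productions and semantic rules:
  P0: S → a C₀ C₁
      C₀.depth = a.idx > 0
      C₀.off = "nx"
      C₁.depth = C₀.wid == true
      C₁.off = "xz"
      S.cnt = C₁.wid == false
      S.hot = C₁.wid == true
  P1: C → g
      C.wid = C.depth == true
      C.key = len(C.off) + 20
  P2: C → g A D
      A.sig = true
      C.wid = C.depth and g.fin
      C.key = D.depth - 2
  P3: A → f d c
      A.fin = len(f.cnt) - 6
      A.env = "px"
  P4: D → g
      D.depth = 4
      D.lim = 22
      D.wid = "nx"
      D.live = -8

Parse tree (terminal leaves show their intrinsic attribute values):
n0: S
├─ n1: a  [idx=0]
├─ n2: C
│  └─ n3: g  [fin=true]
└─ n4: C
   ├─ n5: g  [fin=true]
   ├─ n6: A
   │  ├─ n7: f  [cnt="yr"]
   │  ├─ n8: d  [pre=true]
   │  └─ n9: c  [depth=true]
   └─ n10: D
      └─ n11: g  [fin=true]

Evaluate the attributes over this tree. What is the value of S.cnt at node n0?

true

1. n1.idx = 0  [terminal]
2. n2.depth = false  [a.idx > 0]
3. n2.off = "nx"  ["nx"]
4. n3.fin = true  [terminal]
5. n2.wid = false  [C.depth == true]
6. n2.key = 22  [len(C.off) + 20]
7. n4.depth = false  [C₀.wid == true]
8. n4.off = "xz"  ["xz"]
9. n5.fin = true  [terminal]
10. n6.sig = true  [true]
11. n7.cnt = "yr"  [terminal]
12. n8.pre = true  [terminal]
13. n9.depth = true  [terminal]
14. n6.fin = -4  [len(f.cnt) - 6]
15. n6.env = "px"  ["px"]
16. n11.fin = true  [terminal]
17. n10.depth = 4  [4]
18. n10.lim = 22  [22]
19. n10.wid = "nx"  ["nx"]
20. n10.live = -8  [-8]
21. n4.wid = false  [C.depth and g.fin]
22. n4.key = 2  [D.depth - 2]
23. n0.cnt = true  [C₁.wid == false]
24. n0.hot = false  [C₁.wid == true]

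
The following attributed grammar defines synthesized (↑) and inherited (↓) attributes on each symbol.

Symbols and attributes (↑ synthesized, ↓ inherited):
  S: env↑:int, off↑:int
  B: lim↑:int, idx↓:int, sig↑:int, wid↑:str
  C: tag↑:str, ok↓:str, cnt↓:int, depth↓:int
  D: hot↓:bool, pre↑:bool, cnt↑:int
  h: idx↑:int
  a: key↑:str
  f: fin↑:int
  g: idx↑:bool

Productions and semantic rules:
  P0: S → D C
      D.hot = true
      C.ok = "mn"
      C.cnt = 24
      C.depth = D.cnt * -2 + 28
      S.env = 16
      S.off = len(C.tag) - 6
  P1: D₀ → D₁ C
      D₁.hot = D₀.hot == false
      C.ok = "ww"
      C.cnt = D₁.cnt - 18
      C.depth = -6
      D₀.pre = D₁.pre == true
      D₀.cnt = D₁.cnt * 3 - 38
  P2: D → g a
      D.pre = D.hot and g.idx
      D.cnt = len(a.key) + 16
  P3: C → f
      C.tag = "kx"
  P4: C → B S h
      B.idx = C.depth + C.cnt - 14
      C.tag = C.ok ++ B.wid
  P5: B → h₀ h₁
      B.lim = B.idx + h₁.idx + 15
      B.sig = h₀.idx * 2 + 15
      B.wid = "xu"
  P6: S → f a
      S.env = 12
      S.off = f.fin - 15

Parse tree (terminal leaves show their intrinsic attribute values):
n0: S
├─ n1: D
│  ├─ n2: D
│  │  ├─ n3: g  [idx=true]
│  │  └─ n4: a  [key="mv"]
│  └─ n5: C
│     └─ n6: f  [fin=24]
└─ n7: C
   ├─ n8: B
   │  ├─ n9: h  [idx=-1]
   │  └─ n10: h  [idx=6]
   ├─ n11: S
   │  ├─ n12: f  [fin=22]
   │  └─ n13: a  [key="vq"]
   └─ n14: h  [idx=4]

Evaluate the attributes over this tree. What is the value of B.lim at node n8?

27

1. n1.hot = true  [true]
2. n2.hot = false  [D₀.hot == false]
3. n3.idx = true  [terminal]
4. n4.key = "mv"  [terminal]
5. n2.pre = false  [D.hot and g.idx]
6. n2.cnt = 18  [len(a.key) + 16]
7. n5.ok = "ww"  ["ww"]
8. n5.cnt = 0  [D₁.cnt - 18]
9. n5.depth = -6  [-6]
10. n6.fin = 24  [terminal]
11. n5.tag = "kx"  ["kx"]
12. n1.pre = false  [D₁.pre == true]
13. n1.cnt = 16  [D₁.cnt * 3 - 38]
14. n7.ok = "mn"  ["mn"]
15. n7.cnt = 24  [24]
16. n7.depth = -4  [D.cnt * -2 + 28]
17. n8.idx = 6  [C.depth + C.cnt - 14]
18. n9.idx = -1  [terminal]
19. n10.idx = 6  [terminal]
20. n8.lim = 27  [B.idx + h₁.idx + 15]
21. n8.sig = 13  [h₀.idx * 2 + 15]
22. n8.wid = "xu"  ["xu"]
23. n12.fin = 22  [terminal]
24. n13.key = "vq"  [terminal]
25. n11.env = 12  [12]
26. n11.off = 7  [f.fin - 15]
27. n14.idx = 4  [terminal]
28. n7.tag = "mnxu"  [C.ok ++ B.wid]
29. n0.env = 16  [16]
30. n0.off = -2  [len(C.tag) - 6]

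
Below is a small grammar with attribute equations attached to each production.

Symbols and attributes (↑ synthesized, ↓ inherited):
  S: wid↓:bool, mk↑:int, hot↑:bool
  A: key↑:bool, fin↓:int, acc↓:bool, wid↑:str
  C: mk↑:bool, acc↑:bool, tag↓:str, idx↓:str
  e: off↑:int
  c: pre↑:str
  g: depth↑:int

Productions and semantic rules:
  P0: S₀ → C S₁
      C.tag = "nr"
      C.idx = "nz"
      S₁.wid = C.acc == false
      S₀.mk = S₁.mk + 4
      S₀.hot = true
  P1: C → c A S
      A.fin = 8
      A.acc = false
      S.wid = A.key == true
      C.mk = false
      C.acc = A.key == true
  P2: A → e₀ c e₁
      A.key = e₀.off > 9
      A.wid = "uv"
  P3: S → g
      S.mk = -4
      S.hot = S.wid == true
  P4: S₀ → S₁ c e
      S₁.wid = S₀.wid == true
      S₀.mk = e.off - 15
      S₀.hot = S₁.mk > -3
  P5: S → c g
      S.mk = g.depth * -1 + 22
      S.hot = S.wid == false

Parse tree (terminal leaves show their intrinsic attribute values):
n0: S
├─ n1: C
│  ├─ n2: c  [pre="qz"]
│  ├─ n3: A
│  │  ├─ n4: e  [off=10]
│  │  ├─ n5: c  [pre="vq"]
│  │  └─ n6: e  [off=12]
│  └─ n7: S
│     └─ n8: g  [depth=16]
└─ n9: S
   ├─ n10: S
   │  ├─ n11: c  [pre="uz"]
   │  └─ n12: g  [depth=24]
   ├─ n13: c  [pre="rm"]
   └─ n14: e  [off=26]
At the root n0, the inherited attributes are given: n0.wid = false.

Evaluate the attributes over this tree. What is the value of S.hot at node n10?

1. n0.wid = false  [given at root]
2. n1.tag = "nr"  ["nr"]
3. n1.idx = "nz"  ["nz"]
4. n2.pre = "qz"  [terminal]
5. n3.fin = 8  [8]
6. n3.acc = false  [false]
7. n4.off = 10  [terminal]
8. n5.pre = "vq"  [terminal]
9. n6.off = 12  [terminal]
10. n3.key = true  [e₀.off > 9]
11. n3.wid = "uv"  ["uv"]
12. n7.wid = true  [A.key == true]
13. n8.depth = 16  [terminal]
14. n7.mk = -4  [-4]
15. n7.hot = true  [S.wid == true]
16. n1.mk = false  [false]
17. n1.acc = true  [A.key == true]
18. n9.wid = false  [C.acc == false]
19. n10.wid = false  [S₀.wid == true]
20. n11.pre = "uz"  [terminal]
21. n12.depth = 24  [terminal]
22. n10.mk = -2  [g.depth * -1 + 22]
23. n10.hot = true  [S.wid == false]
24. n13.pre = "rm"  [terminal]
25. n14.off = 26  [terminal]
26. n9.mk = 11  [e.off - 15]
27. n9.hot = true  [S₁.mk > -3]
28. n0.mk = 15  [S₁.mk + 4]
29. n0.hot = true  [true]

true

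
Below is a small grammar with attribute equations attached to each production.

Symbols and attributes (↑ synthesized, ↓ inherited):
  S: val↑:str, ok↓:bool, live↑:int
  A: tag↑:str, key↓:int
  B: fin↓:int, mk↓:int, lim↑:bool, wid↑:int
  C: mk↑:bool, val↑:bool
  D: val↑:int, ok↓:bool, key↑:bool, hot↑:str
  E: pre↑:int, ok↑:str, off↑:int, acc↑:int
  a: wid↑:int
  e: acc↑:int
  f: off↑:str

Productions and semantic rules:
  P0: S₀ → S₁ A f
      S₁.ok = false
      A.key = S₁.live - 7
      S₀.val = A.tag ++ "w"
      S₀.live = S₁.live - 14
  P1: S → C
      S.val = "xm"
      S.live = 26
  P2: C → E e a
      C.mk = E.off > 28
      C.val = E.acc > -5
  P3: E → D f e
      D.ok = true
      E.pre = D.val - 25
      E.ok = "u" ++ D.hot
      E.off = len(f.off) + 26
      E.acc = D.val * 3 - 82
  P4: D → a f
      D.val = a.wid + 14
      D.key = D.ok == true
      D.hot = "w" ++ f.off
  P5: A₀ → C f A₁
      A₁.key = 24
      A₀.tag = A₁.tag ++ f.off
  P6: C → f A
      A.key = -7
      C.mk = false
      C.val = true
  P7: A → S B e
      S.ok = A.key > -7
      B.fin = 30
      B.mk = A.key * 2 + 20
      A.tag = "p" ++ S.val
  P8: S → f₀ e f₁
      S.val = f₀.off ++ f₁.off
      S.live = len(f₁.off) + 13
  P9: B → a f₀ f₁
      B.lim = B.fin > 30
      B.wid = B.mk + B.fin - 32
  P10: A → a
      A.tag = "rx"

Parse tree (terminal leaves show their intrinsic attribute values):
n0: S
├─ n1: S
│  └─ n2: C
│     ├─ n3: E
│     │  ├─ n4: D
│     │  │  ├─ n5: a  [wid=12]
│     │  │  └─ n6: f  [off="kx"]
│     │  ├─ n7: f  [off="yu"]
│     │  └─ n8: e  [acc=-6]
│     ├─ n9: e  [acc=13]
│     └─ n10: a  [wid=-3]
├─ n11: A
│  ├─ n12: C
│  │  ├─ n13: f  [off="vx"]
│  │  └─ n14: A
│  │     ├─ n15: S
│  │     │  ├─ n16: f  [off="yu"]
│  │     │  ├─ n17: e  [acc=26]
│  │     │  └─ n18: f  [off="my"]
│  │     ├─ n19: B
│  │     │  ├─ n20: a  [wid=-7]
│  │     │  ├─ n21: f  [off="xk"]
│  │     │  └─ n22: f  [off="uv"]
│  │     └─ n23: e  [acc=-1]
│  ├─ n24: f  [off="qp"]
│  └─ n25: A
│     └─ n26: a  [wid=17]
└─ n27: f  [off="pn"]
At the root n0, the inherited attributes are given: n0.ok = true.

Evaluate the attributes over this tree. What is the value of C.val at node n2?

true

1. n0.ok = true  [given at root]
2. n1.ok = false  [false]
3. n4.ok = true  [true]
4. n5.wid = 12  [terminal]
5. n6.off = "kx"  [terminal]
6. n4.val = 26  [a.wid + 14]
7. n4.key = true  [D.ok == true]
8. n4.hot = "wkx"  ["w" ++ f.off]
9. n7.off = "yu"  [terminal]
10. n8.acc = -6  [terminal]
11. n3.pre = 1  [D.val - 25]
12. n3.ok = "uwkx"  ["u" ++ D.hot]
13. n3.off = 28  [len(f.off) + 26]
14. n3.acc = -4  [D.val * 3 - 82]
15. n9.acc = 13  [terminal]
16. n10.wid = -3  [terminal]
17. n2.mk = false  [E.off > 28]
18. n2.val = true  [E.acc > -5]
19. n1.val = "xm"  ["xm"]
20. n1.live = 26  [26]
21. n11.key = 19  [S₁.live - 7]
22. n13.off = "vx"  [terminal]
23. n14.key = -7  [-7]
24. n15.ok = false  [A.key > -7]
25. n16.off = "yu"  [terminal]
26. n17.acc = 26  [terminal]
27. n18.off = "my"  [terminal]
28. n15.val = "yumy"  [f₀.off ++ f₁.off]
29. n15.live = 15  [len(f₁.off) + 13]
30. n19.fin = 30  [30]
31. n19.mk = 6  [A.key * 2 + 20]
32. n20.wid = -7  [terminal]
33. n21.off = "xk"  [terminal]
34. n22.off = "uv"  [terminal]
35. n19.lim = false  [B.fin > 30]
36. n19.wid = 4  [B.mk + B.fin - 32]
37. n23.acc = -1  [terminal]
38. n14.tag = "pyumy"  ["p" ++ S.val]
39. n12.mk = false  [false]
40. n12.val = true  [true]
41. n24.off = "qp"  [terminal]
42. n25.key = 24  [24]
43. n26.wid = 17  [terminal]
44. n25.tag = "rx"  ["rx"]
45. n11.tag = "rxqp"  [A₁.tag ++ f.off]
46. n27.off = "pn"  [terminal]
47. n0.val = "rxqpw"  [A.tag ++ "w"]
48. n0.live = 12  [S₁.live - 14]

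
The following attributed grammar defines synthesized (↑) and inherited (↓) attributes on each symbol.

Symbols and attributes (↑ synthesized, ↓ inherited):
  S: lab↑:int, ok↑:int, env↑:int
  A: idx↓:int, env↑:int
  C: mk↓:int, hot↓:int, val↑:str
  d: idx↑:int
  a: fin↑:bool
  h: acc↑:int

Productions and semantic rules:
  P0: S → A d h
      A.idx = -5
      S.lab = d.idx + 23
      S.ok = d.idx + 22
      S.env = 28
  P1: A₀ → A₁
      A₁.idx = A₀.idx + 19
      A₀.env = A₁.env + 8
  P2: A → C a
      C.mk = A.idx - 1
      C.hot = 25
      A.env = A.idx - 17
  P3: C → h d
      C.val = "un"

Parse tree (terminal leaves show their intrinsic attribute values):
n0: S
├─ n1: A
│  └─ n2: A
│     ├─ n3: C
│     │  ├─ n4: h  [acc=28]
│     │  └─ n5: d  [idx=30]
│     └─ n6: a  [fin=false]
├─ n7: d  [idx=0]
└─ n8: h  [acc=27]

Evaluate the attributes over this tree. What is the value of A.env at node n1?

1. n1.idx = -5  [-5]
2. n2.idx = 14  [A₀.idx + 19]
3. n3.mk = 13  [A.idx - 1]
4. n3.hot = 25  [25]
5. n4.acc = 28  [terminal]
6. n5.idx = 30  [terminal]
7. n3.val = "un"  ["un"]
8. n6.fin = false  [terminal]
9. n2.env = -3  [A.idx - 17]
10. n1.env = 5  [A₁.env + 8]
11. n7.idx = 0  [terminal]
12. n8.acc = 27  [terminal]
13. n0.lab = 23  [d.idx + 23]
14. n0.ok = 22  [d.idx + 22]
15. n0.env = 28  [28]

5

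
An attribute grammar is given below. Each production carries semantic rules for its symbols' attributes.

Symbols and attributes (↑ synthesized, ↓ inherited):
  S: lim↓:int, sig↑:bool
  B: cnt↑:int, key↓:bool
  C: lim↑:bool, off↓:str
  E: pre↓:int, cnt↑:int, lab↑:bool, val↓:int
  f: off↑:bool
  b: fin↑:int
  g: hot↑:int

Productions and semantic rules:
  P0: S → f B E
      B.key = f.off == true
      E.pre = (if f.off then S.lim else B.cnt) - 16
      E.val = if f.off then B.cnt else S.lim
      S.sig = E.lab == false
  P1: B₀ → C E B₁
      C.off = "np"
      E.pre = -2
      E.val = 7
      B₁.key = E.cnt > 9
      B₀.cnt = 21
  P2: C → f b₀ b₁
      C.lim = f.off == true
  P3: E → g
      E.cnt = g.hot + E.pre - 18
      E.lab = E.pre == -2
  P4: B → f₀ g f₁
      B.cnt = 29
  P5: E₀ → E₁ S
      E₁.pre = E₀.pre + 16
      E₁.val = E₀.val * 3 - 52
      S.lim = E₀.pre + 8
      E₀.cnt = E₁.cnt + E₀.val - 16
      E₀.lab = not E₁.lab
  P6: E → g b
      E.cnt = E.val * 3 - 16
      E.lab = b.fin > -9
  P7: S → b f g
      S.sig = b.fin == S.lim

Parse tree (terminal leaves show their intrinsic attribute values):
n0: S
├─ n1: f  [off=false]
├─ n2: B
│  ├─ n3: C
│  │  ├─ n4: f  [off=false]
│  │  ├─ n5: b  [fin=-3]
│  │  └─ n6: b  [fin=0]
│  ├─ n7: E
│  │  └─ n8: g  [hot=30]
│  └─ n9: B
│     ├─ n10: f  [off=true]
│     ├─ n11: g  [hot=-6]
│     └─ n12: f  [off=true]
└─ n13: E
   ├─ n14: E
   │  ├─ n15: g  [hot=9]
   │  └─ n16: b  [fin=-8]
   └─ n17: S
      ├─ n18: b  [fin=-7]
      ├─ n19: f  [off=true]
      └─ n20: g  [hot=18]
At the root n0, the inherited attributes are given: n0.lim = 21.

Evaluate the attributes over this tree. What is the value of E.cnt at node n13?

1. n0.lim = 21  [given at root]
2. n1.off = false  [terminal]
3. n2.key = false  [f.off == true]
4. n3.off = "np"  ["np"]
5. n4.off = false  [terminal]
6. n5.fin = -3  [terminal]
7. n6.fin = 0  [terminal]
8. n3.lim = false  [f.off == true]
9. n7.pre = -2  [-2]
10. n7.val = 7  [7]
11. n8.hot = 30  [terminal]
12. n7.cnt = 10  [g.hot + E.pre - 18]
13. n7.lab = true  [E.pre == -2]
14. n9.key = true  [E.cnt > 9]
15. n10.off = true  [terminal]
16. n11.hot = -6  [terminal]
17. n12.off = true  [terminal]
18. n9.cnt = 29  [29]
19. n2.cnt = 21  [21]
20. n13.pre = 5  [(if f.off then S.lim else B.cnt) - 16]
21. n13.val = 21  [if f.off then B.cnt else S.lim]
22. n14.pre = 21  [E₀.pre + 16]
23. n14.val = 11  [E₀.val * 3 - 52]
24. n15.hot = 9  [terminal]
25. n16.fin = -8  [terminal]
26. n14.cnt = 17  [E.val * 3 - 16]
27. n14.lab = true  [b.fin > -9]
28. n17.lim = 13  [E₀.pre + 8]
29. n18.fin = -7  [terminal]
30. n19.off = true  [terminal]
31. n20.hot = 18  [terminal]
32. n17.sig = false  [b.fin == S.lim]
33. n13.cnt = 22  [E₁.cnt + E₀.val - 16]
34. n13.lab = false  [not E₁.lab]
35. n0.sig = true  [E.lab == false]

22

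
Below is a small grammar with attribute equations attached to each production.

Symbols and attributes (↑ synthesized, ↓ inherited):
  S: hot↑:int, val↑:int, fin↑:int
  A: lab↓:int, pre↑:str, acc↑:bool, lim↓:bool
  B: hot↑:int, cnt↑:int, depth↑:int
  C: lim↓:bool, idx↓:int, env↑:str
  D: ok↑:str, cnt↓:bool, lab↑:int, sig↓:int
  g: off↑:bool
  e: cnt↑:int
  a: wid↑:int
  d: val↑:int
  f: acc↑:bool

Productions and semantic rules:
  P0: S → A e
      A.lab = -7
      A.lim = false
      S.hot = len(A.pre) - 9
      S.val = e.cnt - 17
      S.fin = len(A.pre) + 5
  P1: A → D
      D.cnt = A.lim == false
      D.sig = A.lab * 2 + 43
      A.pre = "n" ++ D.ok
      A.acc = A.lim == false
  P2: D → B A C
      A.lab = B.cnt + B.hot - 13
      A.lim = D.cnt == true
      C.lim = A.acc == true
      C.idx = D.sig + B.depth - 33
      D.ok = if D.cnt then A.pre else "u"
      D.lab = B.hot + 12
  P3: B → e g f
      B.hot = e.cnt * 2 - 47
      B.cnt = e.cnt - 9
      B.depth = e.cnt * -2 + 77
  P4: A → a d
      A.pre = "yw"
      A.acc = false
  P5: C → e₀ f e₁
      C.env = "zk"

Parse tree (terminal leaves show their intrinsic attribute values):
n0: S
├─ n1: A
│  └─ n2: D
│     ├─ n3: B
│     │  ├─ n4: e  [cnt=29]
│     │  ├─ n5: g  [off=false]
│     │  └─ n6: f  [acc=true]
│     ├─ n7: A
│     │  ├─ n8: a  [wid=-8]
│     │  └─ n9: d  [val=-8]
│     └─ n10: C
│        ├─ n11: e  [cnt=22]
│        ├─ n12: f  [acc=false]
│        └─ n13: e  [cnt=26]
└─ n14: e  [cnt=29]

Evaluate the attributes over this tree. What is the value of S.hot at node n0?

1. n1.lab = -7  [-7]
2. n1.lim = false  [false]
3. n2.cnt = true  [A.lim == false]
4. n2.sig = 29  [A.lab * 2 + 43]
5. n4.cnt = 29  [terminal]
6. n5.off = false  [terminal]
7. n6.acc = true  [terminal]
8. n3.hot = 11  [e.cnt * 2 - 47]
9. n3.cnt = 20  [e.cnt - 9]
10. n3.depth = 19  [e.cnt * -2 + 77]
11. n7.lab = 18  [B.cnt + B.hot - 13]
12. n7.lim = true  [D.cnt == true]
13. n8.wid = -8  [terminal]
14. n9.val = -8  [terminal]
15. n7.pre = "yw"  ["yw"]
16. n7.acc = false  [false]
17. n10.lim = false  [A.acc == true]
18. n10.idx = 15  [D.sig + B.depth - 33]
19. n11.cnt = 22  [terminal]
20. n12.acc = false  [terminal]
21. n13.cnt = 26  [terminal]
22. n10.env = "zk"  ["zk"]
23. n2.ok = "yw"  [if D.cnt then A.pre else "u"]
24. n2.lab = 23  [B.hot + 12]
25. n1.pre = "nyw"  ["n" ++ D.ok]
26. n1.acc = true  [A.lim == false]
27. n14.cnt = 29  [terminal]
28. n0.hot = -6  [len(A.pre) - 9]
29. n0.val = 12  [e.cnt - 17]
30. n0.fin = 8  [len(A.pre) + 5]

-6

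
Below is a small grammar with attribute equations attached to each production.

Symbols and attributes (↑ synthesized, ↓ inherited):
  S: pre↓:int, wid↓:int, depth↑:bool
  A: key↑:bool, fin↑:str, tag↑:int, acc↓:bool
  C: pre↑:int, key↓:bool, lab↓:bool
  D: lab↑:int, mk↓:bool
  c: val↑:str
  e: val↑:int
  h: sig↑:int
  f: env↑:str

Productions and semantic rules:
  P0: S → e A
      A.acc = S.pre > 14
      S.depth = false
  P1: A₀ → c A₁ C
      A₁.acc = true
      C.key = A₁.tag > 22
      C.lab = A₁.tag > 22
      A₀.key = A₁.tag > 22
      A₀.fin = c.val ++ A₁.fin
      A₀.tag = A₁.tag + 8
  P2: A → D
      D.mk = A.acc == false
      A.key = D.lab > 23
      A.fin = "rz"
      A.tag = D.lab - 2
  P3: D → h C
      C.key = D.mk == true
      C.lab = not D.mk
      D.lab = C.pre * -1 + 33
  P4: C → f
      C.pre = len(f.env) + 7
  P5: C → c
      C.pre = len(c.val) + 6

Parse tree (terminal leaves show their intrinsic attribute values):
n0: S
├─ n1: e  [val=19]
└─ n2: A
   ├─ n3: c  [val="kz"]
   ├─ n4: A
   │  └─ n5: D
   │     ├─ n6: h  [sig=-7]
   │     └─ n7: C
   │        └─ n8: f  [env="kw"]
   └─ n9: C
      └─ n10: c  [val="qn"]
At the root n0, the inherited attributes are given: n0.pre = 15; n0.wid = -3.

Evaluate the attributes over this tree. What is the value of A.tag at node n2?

1. n0.pre = 15  [given at root]
2. n0.wid = -3  [given at root]
3. n1.val = 19  [terminal]
4. n2.acc = true  [S.pre > 14]
5. n3.val = "kz"  [terminal]
6. n4.acc = true  [true]
7. n5.mk = false  [A.acc == false]
8. n6.sig = -7  [terminal]
9. n7.key = false  [D.mk == true]
10. n7.lab = true  [not D.mk]
11. n8.env = "kw"  [terminal]
12. n7.pre = 9  [len(f.env) + 7]
13. n5.lab = 24  [C.pre * -1 + 33]
14. n4.key = true  [D.lab > 23]
15. n4.fin = "rz"  ["rz"]
16. n4.tag = 22  [D.lab - 2]
17. n9.key = false  [A₁.tag > 22]
18. n9.lab = false  [A₁.tag > 22]
19. n10.val = "qn"  [terminal]
20. n9.pre = 8  [len(c.val) + 6]
21. n2.key = false  [A₁.tag > 22]
22. n2.fin = "kzrz"  [c.val ++ A₁.fin]
23. n2.tag = 30  [A₁.tag + 8]
24. n0.depth = false  [false]

30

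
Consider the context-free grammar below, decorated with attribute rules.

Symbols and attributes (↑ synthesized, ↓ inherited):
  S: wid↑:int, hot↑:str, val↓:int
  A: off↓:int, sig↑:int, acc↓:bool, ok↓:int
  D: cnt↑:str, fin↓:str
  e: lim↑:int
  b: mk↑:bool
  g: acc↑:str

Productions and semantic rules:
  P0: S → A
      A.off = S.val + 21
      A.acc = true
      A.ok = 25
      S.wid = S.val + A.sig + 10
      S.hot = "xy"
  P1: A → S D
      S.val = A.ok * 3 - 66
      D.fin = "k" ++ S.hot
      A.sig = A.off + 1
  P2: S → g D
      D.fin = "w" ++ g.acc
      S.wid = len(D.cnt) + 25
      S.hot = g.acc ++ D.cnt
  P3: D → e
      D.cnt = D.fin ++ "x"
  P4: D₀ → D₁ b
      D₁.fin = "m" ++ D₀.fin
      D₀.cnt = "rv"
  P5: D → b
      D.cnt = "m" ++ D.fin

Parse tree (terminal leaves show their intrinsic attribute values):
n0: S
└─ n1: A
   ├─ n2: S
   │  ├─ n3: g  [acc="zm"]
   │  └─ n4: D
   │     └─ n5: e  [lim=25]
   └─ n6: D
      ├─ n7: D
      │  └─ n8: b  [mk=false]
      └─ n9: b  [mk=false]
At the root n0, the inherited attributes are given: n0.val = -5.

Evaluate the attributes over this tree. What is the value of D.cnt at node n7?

"mmkzmwzmx"

1. n0.val = -5  [given at root]
2. n1.off = 16  [S.val + 21]
3. n1.acc = true  [true]
4. n1.ok = 25  [25]
5. n2.val = 9  [A.ok * 3 - 66]
6. n3.acc = "zm"  [terminal]
7. n4.fin = "wzm"  ["w" ++ g.acc]
8. n5.lim = 25  [terminal]
9. n4.cnt = "wzmx"  [D.fin ++ "x"]
10. n2.wid = 29  [len(D.cnt) + 25]
11. n2.hot = "zmwzmx"  [g.acc ++ D.cnt]
12. n6.fin = "kzmwzmx"  ["k" ++ S.hot]
13. n7.fin = "mkzmwzmx"  ["m" ++ D₀.fin]
14. n8.mk = false  [terminal]
15. n7.cnt = "mmkzmwzmx"  ["m" ++ D.fin]
16. n9.mk = false  [terminal]
17. n6.cnt = "rv"  ["rv"]
18. n1.sig = 17  [A.off + 1]
19. n0.wid = 22  [S.val + A.sig + 10]
20. n0.hot = "xy"  ["xy"]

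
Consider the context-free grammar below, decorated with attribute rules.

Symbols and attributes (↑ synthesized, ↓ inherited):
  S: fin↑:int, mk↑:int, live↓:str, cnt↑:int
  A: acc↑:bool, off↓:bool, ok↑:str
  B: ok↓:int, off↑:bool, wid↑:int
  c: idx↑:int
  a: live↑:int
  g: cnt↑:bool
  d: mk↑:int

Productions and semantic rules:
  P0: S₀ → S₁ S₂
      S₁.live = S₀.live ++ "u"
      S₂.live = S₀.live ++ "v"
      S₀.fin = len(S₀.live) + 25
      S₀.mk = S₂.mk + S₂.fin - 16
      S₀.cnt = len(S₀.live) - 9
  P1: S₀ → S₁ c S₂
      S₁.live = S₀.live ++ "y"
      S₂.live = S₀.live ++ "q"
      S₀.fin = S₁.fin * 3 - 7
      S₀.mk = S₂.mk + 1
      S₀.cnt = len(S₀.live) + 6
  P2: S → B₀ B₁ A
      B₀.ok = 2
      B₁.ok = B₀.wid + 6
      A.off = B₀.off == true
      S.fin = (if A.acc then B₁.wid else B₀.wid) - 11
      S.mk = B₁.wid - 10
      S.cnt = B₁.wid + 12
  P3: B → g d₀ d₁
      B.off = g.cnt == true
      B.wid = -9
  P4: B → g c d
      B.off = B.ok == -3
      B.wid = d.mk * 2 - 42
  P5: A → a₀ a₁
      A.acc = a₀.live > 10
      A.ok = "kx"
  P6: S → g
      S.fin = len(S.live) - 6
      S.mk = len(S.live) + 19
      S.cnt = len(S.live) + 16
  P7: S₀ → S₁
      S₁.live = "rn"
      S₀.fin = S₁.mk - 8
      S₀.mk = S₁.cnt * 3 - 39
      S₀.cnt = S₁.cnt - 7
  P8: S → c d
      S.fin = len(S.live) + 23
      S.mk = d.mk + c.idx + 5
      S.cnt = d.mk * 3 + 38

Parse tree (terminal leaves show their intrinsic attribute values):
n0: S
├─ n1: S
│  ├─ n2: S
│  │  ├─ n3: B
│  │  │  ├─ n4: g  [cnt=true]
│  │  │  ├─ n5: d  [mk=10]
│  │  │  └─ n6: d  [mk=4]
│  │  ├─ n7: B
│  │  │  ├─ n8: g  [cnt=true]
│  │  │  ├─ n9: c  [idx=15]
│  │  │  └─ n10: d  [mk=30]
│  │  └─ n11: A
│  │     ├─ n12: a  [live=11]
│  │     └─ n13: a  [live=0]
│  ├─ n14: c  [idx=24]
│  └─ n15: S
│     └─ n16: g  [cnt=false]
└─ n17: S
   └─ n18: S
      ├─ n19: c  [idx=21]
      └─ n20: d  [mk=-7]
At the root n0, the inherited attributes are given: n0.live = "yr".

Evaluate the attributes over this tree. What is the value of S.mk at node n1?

24

1. n0.live = "yr"  [given at root]
2. n1.live = "yru"  [S₀.live ++ "u"]
3. n2.live = "yruy"  [S₀.live ++ "y"]
4. n3.ok = 2  [2]
5. n4.cnt = true  [terminal]
6. n5.mk = 10  [terminal]
7. n6.mk = 4  [terminal]
8. n3.off = true  [g.cnt == true]
9. n3.wid = -9  [-9]
10. n7.ok = -3  [B₀.wid + 6]
11. n8.cnt = true  [terminal]
12. n9.idx = 15  [terminal]
13. n10.mk = 30  [terminal]
14. n7.off = true  [B.ok == -3]
15. n7.wid = 18  [d.mk * 2 - 42]
16. n11.off = true  [B₀.off == true]
17. n12.live = 11  [terminal]
18. n13.live = 0  [terminal]
19. n11.acc = true  [a₀.live > 10]
20. n11.ok = "kx"  ["kx"]
21. n2.fin = 7  [(if A.acc then B₁.wid else B₀.wid) - 11]
22. n2.mk = 8  [B₁.wid - 10]
23. n2.cnt = 30  [B₁.wid + 12]
24. n14.idx = 24  [terminal]
25. n15.live = "yruq"  [S₀.live ++ "q"]
26. n16.cnt = false  [terminal]
27. n15.fin = -2  [len(S.live) - 6]
28. n15.mk = 23  [len(S.live) + 19]
29. n15.cnt = 20  [len(S.live) + 16]
30. n1.fin = 14  [S₁.fin * 3 - 7]
31. n1.mk = 24  [S₂.mk + 1]
32. n1.cnt = 9  [len(S₀.live) + 6]
33. n17.live = "yrv"  [S₀.live ++ "v"]
34. n18.live = "rn"  ["rn"]
35. n19.idx = 21  [terminal]
36. n20.mk = -7  [terminal]
37. n18.fin = 25  [len(S.live) + 23]
38. n18.mk = 19  [d.mk + c.idx + 5]
39. n18.cnt = 17  [d.mk * 3 + 38]
40. n17.fin = 11  [S₁.mk - 8]
41. n17.mk = 12  [S₁.cnt * 3 - 39]
42. n17.cnt = 10  [S₁.cnt - 7]
43. n0.fin = 27  [len(S₀.live) + 25]
44. n0.mk = 7  [S₂.mk + S₂.fin - 16]
45. n0.cnt = -7  [len(S₀.live) - 9]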